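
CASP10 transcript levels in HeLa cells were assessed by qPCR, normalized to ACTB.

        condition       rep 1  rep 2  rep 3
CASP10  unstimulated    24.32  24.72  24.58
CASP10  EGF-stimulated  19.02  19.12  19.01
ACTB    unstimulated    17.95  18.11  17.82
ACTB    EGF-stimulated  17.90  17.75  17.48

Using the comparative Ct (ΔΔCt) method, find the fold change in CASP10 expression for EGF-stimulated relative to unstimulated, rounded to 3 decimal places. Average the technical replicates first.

37.792

Mean Ct: CASP10 unstimulated 24.540; CASP10 EGF-stimulated 19.050; ACTB unstimulated 17.960; ACTB EGF-stimulated 17.710
ΔCt(unstimulated) = 24.540 − 17.960 = 6.580
ΔCt(EGF-stimulated) = 19.050 − 17.710 = 1.340
ΔΔCt = 1.340 − 6.580 = -5.240
Fold change = 2^(−(-5.240)) = 2^5.240 = 37.7918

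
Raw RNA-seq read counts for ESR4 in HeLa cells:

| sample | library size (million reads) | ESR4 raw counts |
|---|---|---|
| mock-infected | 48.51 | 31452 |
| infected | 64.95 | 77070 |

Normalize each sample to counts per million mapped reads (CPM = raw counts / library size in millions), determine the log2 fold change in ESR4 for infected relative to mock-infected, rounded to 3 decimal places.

CPM(mock-infected) = 31452 / 48.51 = 648.3612
CPM(infected) = 77070 / 64.95 = 1186.6051
Fold change = 1186.6051 / 648.3612 = 1.83016
log2(1.83016) = 0.8720

0.872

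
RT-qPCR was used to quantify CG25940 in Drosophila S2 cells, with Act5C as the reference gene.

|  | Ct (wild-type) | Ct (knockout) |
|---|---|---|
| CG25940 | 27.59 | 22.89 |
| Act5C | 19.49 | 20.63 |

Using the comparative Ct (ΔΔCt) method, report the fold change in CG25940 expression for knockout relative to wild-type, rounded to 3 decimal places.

ΔCt(wild-type) = 27.590 − 19.490 = 8.100
ΔCt(knockout) = 22.890 − 20.630 = 2.260
ΔΔCt = 2.260 − 8.100 = -5.840
Fold change = 2^(−(-5.840)) = 2^5.840 = 57.2816

57.282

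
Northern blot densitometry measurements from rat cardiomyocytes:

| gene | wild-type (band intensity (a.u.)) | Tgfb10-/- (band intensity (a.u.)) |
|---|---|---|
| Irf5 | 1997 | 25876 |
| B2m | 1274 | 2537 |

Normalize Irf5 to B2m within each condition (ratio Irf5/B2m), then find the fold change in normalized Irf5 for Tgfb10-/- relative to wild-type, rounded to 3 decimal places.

6.507

Irf5/B2m (wild-type) = 1997 / 1274 = 1.5675
Irf5/B2m (Tgfb10-/-) = 25876 / 2537 = 10.199
Fold change = 10.199 / 1.5675 = 6.5068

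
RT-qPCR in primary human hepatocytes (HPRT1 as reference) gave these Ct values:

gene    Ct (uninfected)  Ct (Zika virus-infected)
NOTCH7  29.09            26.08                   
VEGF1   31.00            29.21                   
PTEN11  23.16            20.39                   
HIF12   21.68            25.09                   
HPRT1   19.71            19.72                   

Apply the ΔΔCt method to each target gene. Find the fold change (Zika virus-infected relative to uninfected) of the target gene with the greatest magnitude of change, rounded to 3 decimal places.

NOTCH7: ΔΔCt = (26.08−19.72) − (29.09−19.71) = 6.36 − 9.38 = -3.02; fold change = 2^3.02 = 8.112
VEGF1: ΔΔCt = (29.21−19.72) − (31.00−19.71) = 9.49 − 11.29 = -1.80; fold change = 2^1.80 = 3.482
PTEN11: ΔΔCt = (20.39−19.72) − (23.16−19.71) = 0.67 − 3.45 = -2.78; fold change = 2^2.78 = 6.869
HIF12: ΔΔCt = (25.09−19.72) − (21.68−19.71) = 5.37 − 1.97 = 3.40; fold change = 2^-3.40 = 0.095
HIF12 has the largest |ΔΔCt| = 3.40.

0.095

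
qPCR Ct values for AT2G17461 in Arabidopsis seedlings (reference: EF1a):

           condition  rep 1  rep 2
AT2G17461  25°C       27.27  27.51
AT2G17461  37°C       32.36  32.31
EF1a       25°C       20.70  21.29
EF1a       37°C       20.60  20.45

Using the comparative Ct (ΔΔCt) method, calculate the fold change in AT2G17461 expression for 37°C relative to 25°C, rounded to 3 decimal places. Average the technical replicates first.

0.023

Mean Ct: AT2G17461 25°C 27.390; AT2G17461 37°C 32.335; EF1a 25°C 20.995; EF1a 37°C 20.525
ΔCt(25°C) = 27.390 − 20.995 = 6.395
ΔCt(37°C) = 32.335 − 20.525 = 11.810
ΔΔCt = 11.810 − 6.395 = 5.415
Fold change = 2^(−5.415) = 0.0234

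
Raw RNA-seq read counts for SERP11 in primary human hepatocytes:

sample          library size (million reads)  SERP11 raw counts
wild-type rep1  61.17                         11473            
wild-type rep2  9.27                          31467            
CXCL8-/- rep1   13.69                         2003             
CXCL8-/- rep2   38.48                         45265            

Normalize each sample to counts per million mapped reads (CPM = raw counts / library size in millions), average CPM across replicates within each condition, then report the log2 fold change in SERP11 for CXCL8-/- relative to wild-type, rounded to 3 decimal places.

CPM(wild-type rep1) = 11473 / 61.17 = 187.5593
CPM(wild-type rep2) = 31467 / 9.27 = 3394.4984
CPM(CXCL8-/- rep1) = 2003 / 13.69 = 146.3112
CPM(CXCL8-/- rep2) = 45265 / 38.48 = 1176.3254
mean CPM(wild-type) = 1791.0288; mean CPM(CXCL8-/-) = 661.3183
Fold change = 661.3183 / 1791.0288 = 0.36924
log2(0.36924) = -1.4374

-1.437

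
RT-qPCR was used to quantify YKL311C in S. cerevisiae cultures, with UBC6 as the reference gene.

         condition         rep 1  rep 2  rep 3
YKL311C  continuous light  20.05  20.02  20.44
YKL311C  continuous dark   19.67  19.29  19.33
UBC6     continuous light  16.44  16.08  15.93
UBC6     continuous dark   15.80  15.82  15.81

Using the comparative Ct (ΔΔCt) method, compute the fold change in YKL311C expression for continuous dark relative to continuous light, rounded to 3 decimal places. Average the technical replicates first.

1.320

Mean Ct: YKL311C continuous light 20.170; YKL311C continuous dark 19.430; UBC6 continuous light 16.150; UBC6 continuous dark 15.810
ΔCt(continuous light) = 20.170 − 16.150 = 4.020
ΔCt(continuous dark) = 19.430 − 15.810 = 3.620
ΔΔCt = 3.620 − 4.020 = -0.400
Fold change = 2^(−(-0.400)) = 2^0.400 = 1.3195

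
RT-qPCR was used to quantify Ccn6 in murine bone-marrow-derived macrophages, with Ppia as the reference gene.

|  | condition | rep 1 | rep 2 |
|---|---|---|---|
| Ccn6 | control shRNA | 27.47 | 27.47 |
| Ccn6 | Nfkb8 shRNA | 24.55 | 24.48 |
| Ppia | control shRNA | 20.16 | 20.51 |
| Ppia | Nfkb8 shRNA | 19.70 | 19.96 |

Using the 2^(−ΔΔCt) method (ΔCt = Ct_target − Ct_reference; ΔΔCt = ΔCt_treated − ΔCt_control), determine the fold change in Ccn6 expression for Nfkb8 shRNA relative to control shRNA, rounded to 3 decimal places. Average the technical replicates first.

Mean Ct: Ccn6 control shRNA 27.470; Ccn6 Nfkb8 shRNA 24.515; Ppia control shRNA 20.335; Ppia Nfkb8 shRNA 19.830
ΔCt(control shRNA) = 27.470 − 20.335 = 7.135
ΔCt(Nfkb8 shRNA) = 24.515 − 19.830 = 4.685
ΔΔCt = 4.685 − 7.135 = -2.450
Fold change = 2^(−(-2.450)) = 2^2.450 = 5.4642

5.464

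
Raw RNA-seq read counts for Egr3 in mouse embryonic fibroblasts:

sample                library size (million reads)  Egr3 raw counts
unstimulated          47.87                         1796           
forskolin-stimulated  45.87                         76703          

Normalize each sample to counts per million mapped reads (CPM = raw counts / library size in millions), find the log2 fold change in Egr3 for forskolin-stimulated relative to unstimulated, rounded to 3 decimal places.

5.478

CPM(unstimulated) = 1796 / 47.87 = 37.5183
CPM(forskolin-stimulated) = 76703 / 45.87 = 1672.1823
Fold change = 1672.1823 / 37.5183 = 44.56980
log2(44.56980) = 5.4780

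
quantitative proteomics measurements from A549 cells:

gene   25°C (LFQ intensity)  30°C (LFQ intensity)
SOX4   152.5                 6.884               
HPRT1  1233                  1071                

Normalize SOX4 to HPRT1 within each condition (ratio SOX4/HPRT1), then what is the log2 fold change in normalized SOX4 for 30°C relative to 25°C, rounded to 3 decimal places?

-4.266

SOX4/HPRT1 (25°C) = 152.5 / 1233 = 0.12368
SOX4/HPRT1 (30°C) = 6.884 / 1071 = 0.0064276
Fold change = 0.0064276 / 0.12368 = 0.0520
log2(0.0520) = -4.2662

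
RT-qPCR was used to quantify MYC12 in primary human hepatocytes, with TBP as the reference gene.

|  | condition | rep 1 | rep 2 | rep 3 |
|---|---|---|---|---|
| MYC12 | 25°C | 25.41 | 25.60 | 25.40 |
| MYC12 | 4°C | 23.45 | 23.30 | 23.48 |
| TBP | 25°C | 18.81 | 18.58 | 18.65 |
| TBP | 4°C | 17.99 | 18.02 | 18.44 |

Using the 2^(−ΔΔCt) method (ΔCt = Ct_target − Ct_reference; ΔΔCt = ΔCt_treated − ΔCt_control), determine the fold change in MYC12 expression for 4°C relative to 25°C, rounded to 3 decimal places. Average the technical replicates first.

Mean Ct: MYC12 25°C 25.470; MYC12 4°C 23.410; TBP 25°C 18.680; TBP 4°C 18.150
ΔCt(25°C) = 25.470 − 18.680 = 6.790
ΔCt(4°C) = 23.410 − 18.150 = 5.260
ΔΔCt = 5.260 − 6.790 = -1.530
Fold change = 2^(−(-1.530)) = 2^1.530 = 2.8879

2.888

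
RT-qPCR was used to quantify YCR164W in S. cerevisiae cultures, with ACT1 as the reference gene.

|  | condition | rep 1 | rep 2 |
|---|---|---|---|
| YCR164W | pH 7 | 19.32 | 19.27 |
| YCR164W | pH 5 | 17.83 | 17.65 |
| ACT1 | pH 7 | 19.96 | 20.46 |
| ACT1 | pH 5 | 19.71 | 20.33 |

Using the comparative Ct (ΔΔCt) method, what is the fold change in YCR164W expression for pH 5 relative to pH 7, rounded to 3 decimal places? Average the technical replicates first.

2.576

Mean Ct: YCR164W pH 7 19.295; YCR164W pH 5 17.740; ACT1 pH 7 20.210; ACT1 pH 5 20.020
ΔCt(pH 7) = 19.295 − 20.210 = -0.915
ΔCt(pH 5) = 17.740 − 20.020 = -2.280
ΔΔCt = -2.280 − (-0.915) = -1.365
Fold change = 2^(−(-1.365)) = 2^1.365 = 2.5758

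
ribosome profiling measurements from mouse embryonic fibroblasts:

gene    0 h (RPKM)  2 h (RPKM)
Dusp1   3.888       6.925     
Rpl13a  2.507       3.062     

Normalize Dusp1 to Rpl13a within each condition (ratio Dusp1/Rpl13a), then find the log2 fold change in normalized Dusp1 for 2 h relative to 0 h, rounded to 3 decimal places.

Dusp1/Rpl13a (0 h) = 3.888 / 2.507 = 1.5509
Dusp1/Rpl13a (2 h) = 6.925 / 3.062 = 2.2616
Fold change = 2.2616 / 1.5509 = 1.4583
log2(1.4583) = 0.5443

0.544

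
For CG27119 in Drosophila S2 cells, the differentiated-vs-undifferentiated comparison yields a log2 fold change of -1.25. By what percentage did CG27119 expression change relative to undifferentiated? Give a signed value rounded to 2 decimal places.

Fold change = 2^(-1.25) = 0.4204
Percent change = (FC − 1) × 100% = (0.4204 − 1) × 100 = -57.96%

-57.96%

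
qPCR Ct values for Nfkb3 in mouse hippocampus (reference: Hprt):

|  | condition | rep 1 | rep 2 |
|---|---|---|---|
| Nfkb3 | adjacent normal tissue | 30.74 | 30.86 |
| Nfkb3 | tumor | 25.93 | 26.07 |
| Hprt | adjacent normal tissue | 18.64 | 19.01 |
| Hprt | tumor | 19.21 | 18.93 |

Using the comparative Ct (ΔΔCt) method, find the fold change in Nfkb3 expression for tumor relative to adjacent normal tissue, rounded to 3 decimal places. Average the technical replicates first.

Mean Ct: Nfkb3 adjacent normal tissue 30.800; Nfkb3 tumor 26.000; Hprt adjacent normal tissue 18.825; Hprt tumor 19.070
ΔCt(adjacent normal tissue) = 30.800 − 18.825 = 11.975
ΔCt(tumor) = 26.000 − 19.070 = 6.930
ΔΔCt = 6.930 − 11.975 = -5.045
Fold change = 2^(−(-5.045)) = 2^5.045 = 33.0139

33.014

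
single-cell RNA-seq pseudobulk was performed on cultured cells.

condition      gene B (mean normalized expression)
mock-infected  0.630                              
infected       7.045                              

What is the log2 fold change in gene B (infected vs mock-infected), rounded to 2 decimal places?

Fold change = 7.045 / 0.630 = 11.1825
log2(11.1825) = 3.483

3.48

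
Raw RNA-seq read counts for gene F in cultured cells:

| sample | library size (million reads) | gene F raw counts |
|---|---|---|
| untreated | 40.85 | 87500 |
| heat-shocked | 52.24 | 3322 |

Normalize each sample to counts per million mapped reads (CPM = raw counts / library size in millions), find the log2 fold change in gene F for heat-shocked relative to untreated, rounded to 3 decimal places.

-5.074

CPM(untreated) = 87500 / 40.85 = 2141.9829
CPM(heat-shocked) = 3322 / 52.24 = 63.5911
Fold change = 63.5911 / 2141.9829 = 0.02969
log2(0.02969) = -5.0740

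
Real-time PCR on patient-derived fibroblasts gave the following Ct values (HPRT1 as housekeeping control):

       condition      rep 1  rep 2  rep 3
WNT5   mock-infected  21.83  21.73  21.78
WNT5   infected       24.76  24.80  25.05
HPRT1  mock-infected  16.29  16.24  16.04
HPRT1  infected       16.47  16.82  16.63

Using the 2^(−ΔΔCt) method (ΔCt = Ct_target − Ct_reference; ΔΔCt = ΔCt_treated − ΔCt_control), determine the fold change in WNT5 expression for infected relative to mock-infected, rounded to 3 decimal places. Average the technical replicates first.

Mean Ct: WNT5 mock-infected 21.780; WNT5 infected 24.870; HPRT1 mock-infected 16.190; HPRT1 infected 16.640
ΔCt(mock-infected) = 21.780 − 16.190 = 5.590
ΔCt(infected) = 24.870 − 16.640 = 8.230
ΔΔCt = 8.230 − 5.590 = 2.640
Fold change = 2^(−2.640) = 0.1604

0.160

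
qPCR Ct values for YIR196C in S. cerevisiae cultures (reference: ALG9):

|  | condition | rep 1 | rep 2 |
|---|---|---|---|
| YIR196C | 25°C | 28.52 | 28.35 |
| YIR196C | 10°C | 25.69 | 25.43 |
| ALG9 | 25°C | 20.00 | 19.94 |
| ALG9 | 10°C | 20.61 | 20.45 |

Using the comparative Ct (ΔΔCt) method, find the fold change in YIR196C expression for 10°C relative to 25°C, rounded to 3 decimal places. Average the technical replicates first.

10.815

Mean Ct: YIR196C 25°C 28.435; YIR196C 10°C 25.560; ALG9 25°C 19.970; ALG9 10°C 20.530
ΔCt(25°C) = 28.435 − 19.970 = 8.465
ΔCt(10°C) = 25.560 − 20.530 = 5.030
ΔΔCt = 5.030 − 8.465 = -3.435
Fold change = 2^(−(-3.435)) = 2^3.435 = 10.8153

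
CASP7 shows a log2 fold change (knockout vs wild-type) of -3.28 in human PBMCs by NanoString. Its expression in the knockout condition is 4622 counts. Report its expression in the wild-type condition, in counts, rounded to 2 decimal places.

Fold change = 2^(-3.28) = 0.1029
wild-type expression = 4622 / 0.1029 = 44896.07

44896.07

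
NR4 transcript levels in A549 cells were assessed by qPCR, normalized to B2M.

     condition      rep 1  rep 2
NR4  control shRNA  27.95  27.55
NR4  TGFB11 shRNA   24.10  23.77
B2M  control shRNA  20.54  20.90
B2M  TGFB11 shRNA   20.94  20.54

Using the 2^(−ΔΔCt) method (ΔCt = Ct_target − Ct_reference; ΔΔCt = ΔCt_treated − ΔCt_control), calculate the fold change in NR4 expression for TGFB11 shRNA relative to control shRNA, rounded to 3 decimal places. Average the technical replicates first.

Mean Ct: NR4 control shRNA 27.750; NR4 TGFB11 shRNA 23.935; B2M control shRNA 20.720; B2M TGFB11 shRNA 20.740
ΔCt(control shRNA) = 27.750 − 20.720 = 7.030
ΔCt(TGFB11 shRNA) = 23.935 − 20.740 = 3.195
ΔΔCt = 3.195 − 7.030 = -3.835
Fold change = 2^(−(-3.835)) = 2^3.835 = 14.2709

14.271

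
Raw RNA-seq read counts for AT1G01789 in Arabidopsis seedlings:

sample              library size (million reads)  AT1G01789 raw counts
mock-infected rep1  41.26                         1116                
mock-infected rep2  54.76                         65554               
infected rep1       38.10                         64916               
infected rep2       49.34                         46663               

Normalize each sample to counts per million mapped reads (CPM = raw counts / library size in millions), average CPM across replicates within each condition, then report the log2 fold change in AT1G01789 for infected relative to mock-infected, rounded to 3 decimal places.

CPM(mock-infected rep1) = 1116 / 41.26 = 27.0480
CPM(mock-infected rep2) = 65554 / 54.76 = 1197.1147
CPM(infected rep1) = 64916 / 38.10 = 1703.8320
CPM(infected rep2) = 46663 / 49.34 = 945.7438
mean CPM(mock-infected) = 612.0813; mean CPM(infected) = 1324.7879
Fold change = 1324.7879 / 612.0813 = 2.16440
log2(2.16440) = 1.1140

1.114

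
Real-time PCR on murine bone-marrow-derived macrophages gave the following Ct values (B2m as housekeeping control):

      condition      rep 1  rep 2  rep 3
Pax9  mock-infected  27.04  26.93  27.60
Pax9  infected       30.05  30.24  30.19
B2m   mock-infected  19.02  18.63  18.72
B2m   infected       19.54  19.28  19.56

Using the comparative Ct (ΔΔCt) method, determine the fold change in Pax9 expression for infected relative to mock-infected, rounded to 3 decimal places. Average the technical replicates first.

Mean Ct: Pax9 mock-infected 27.190; Pax9 infected 30.160; B2m mock-infected 18.790; B2m infected 19.460
ΔCt(mock-infected) = 27.190 − 18.790 = 8.400
ΔCt(infected) = 30.160 − 19.460 = 10.700
ΔΔCt = 10.700 − 8.400 = 2.300
Fold change = 2^(−2.300) = 0.2031

0.203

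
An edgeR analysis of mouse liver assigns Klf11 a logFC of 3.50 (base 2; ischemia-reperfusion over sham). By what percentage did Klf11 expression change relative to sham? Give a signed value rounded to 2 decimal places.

1031.37%

Fold change = 2^(3.50) = 11.3137
Percent change = (FC − 1) × 100% = (11.3137 − 1) × 100 = 1031.37%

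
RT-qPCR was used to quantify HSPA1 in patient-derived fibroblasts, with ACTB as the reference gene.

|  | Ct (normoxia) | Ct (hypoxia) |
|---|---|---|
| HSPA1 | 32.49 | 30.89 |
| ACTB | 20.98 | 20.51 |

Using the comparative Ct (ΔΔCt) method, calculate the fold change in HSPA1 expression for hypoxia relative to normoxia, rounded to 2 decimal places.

ΔCt(normoxia) = 32.490 − 20.980 = 11.510
ΔCt(hypoxia) = 30.890 − 20.510 = 10.380
ΔΔCt = 10.380 − 11.510 = -1.130
Fold change = 2^(−(-1.130)) = 2^1.130 = 2.189

2.19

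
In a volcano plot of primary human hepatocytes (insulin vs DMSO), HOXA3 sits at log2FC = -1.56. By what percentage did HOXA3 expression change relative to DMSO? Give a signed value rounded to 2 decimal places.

-66.08%

Fold change = 2^(-1.56) = 0.3392
Percent change = (FC − 1) × 100% = (0.3392 − 1) × 100 = -66.08%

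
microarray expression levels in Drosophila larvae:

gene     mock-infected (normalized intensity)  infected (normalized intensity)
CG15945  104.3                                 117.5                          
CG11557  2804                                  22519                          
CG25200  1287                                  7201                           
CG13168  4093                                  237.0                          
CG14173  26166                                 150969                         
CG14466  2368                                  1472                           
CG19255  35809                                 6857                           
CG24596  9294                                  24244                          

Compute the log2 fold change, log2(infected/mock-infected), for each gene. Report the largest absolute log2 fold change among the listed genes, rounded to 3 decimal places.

4.110

log2(117.5/104.3) = 0.172  (CG15945)
log2(22519/2804) = 3.006  (CG11557)
log2(7201/1287) = 2.484  (CG25200)
log2(237.0/4093) = -4.110  (CG13168)
log2(150969/26166) = 2.528  (CG14173)
log2(1472/2368) = -0.686  (CG14466)
log2(6857/35809) = -2.385  (CG19255)
log2(24244/9294) = 1.383  (CG24596)
The largest magnitude belongs to CG13168.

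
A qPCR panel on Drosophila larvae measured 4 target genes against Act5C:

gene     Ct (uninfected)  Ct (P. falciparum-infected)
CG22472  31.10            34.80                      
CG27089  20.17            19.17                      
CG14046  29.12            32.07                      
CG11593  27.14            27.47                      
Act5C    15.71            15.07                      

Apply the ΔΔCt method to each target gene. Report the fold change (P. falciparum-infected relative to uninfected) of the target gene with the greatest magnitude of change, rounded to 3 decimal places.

CG22472: ΔΔCt = (34.80−15.07) − (31.10−15.71) = 19.73 − 15.39 = 4.34; fold change = 2^-4.34 = 0.049
CG27089: ΔΔCt = (19.17−15.07) − (20.17−15.71) = 4.10 − 4.46 = -0.36; fold change = 2^0.36 = 1.283
CG14046: ΔΔCt = (32.07−15.07) − (29.12−15.71) = 17.00 − 13.41 = 3.59; fold change = 2^-3.59 = 0.083
CG11593: ΔΔCt = (27.47−15.07) − (27.14−15.71) = 12.40 − 11.43 = 0.97; fold change = 2^-0.97 = 0.511
CG22472 has the largest |ΔΔCt| = 4.34.

0.049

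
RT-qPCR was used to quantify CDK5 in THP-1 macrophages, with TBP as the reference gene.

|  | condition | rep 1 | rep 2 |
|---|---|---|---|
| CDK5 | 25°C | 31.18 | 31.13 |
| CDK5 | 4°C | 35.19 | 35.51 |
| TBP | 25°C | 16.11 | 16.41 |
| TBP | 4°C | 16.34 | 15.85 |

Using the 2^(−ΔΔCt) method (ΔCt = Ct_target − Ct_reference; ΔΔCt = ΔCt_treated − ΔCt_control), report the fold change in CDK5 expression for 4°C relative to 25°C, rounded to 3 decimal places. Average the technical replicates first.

Mean Ct: CDK5 25°C 31.155; CDK5 4°C 35.350; TBP 25°C 16.260; TBP 4°C 16.095
ΔCt(25°C) = 31.155 − 16.260 = 14.895
ΔCt(4°C) = 35.350 − 16.095 = 19.255
ΔΔCt = 19.255 − 14.895 = 4.360
Fold change = 2^(−4.360) = 0.0487

0.049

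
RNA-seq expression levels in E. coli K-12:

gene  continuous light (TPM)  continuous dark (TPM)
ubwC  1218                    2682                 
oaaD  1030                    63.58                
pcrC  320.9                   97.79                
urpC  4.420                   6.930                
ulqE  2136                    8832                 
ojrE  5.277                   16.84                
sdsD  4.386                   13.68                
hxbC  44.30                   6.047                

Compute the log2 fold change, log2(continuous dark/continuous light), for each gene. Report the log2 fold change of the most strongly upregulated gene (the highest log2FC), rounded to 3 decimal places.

2.048

log2(2682/1218) = 1.139  (ubwC)
log2(63.58/1030) = -4.018  (oaaD)
log2(97.79/320.9) = -1.714  (pcrC)
log2(6.930/4.420) = 0.649  (urpC)
log2(8832/2136) = 2.048  (ulqE)
log2(16.84/5.277) = 1.674  (ojrE)
log2(13.68/4.386) = 1.641  (sdsD)
log2(6.047/44.30) = -2.873  (hxbC)
ulqE is most strongly upregulated.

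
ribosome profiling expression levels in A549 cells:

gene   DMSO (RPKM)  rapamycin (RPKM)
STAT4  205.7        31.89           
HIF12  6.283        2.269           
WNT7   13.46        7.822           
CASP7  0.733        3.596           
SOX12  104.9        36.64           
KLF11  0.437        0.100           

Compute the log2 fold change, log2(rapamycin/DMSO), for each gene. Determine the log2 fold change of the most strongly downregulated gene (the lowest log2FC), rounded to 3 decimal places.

-2.689

log2(31.89/205.7) = -2.689  (STAT4)
log2(2.269/6.283) = -1.469  (HIF12)
log2(7.822/13.46) = -0.783  (WNT7)
log2(3.596/0.733) = 2.295  (CASP7)
log2(36.64/104.9) = -1.518  (SOX12)
log2(0.100/0.437) = -2.128  (KLF11)
STAT4 is most strongly downregulated.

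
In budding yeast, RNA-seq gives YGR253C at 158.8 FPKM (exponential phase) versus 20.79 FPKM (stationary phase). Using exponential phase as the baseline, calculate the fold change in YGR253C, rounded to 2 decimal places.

Fold change = 20.79 / 158.8 = 0.131
YGR253C is downregulated.

0.13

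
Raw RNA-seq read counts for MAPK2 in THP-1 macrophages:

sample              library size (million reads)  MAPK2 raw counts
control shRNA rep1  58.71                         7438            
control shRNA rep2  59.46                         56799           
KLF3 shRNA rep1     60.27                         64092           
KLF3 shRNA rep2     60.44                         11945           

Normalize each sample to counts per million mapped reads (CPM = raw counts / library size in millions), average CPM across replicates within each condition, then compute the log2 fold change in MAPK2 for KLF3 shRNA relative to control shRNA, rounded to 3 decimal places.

0.221

CPM(control shRNA rep1) = 7438 / 58.71 = 126.6905
CPM(control shRNA rep2) = 56799 / 59.46 = 955.2472
CPM(KLF3 shRNA rep1) = 64092 / 60.27 = 1063.4146
CPM(KLF3 shRNA rep2) = 11945 / 60.44 = 197.6340
mean CPM(control shRNA) = 540.9689; mean CPM(KLF3 shRNA) = 630.5243
Fold change = 630.5243 / 540.9689 = 1.16555
log2(1.16555) = 0.2210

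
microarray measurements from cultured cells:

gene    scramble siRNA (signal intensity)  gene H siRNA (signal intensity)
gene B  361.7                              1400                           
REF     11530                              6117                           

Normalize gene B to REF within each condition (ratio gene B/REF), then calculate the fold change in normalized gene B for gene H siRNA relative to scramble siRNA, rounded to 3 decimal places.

7.296

gene B/REF (scramble siRNA) = 361.7 / 11530 = 0.03137
gene B/REF (gene H siRNA) = 1400 / 6117 = 0.22887
Fold change = 0.22887 / 0.03137 = 7.2958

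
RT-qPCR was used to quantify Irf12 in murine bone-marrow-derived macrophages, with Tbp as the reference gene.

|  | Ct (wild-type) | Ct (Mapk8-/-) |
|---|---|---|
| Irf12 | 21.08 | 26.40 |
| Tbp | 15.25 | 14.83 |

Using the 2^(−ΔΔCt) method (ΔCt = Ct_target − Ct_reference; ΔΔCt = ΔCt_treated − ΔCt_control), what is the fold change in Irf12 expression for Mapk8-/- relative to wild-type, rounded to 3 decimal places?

0.019

ΔCt(wild-type) = 21.080 − 15.250 = 5.830
ΔCt(Mapk8-/-) = 26.400 − 14.830 = 11.570
ΔΔCt = 11.570 − 5.830 = 5.740
Fold change = 2^(−5.740) = 0.0187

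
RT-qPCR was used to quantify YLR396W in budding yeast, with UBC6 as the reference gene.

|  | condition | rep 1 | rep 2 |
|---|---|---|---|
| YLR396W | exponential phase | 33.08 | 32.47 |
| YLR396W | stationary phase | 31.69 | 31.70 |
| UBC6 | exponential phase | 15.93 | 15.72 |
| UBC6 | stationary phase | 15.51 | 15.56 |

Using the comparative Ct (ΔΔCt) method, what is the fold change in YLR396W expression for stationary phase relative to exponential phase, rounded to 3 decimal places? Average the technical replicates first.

Mean Ct: YLR396W exponential phase 32.775; YLR396W stationary phase 31.695; UBC6 exponential phase 15.825; UBC6 stationary phase 15.535
ΔCt(exponential phase) = 32.775 − 15.825 = 16.950
ΔCt(stationary phase) = 31.695 − 15.535 = 16.160
ΔΔCt = 16.160 − 16.950 = -0.790
Fold change = 2^(−(-0.790)) = 2^0.790 = 1.7291

1.729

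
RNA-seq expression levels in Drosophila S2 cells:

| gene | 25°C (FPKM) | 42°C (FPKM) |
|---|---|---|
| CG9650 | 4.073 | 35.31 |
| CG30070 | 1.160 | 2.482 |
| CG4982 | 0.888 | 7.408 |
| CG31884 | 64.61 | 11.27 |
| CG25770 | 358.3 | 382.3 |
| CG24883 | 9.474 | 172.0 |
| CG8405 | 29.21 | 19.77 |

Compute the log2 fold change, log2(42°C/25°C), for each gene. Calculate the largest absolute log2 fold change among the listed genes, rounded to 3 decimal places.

4.182

log2(35.31/4.073) = 3.116  (CG9650)
log2(2.482/1.160) = 1.097  (CG30070)
log2(7.408/0.888) = 3.060  (CG4982)
log2(11.27/64.61) = -2.519  (CG31884)
log2(382.3/358.3) = 0.094  (CG25770)
log2(172.0/9.474) = 4.182  (CG24883)
log2(19.77/29.21) = -0.563  (CG8405)
The largest magnitude belongs to CG24883.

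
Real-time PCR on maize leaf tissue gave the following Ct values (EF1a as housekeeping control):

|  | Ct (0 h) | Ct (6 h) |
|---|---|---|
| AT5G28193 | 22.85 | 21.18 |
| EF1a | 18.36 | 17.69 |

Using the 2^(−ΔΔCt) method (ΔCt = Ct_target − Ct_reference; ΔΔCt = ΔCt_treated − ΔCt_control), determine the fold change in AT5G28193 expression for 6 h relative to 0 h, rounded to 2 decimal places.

ΔCt(0 h) = 22.850 − 18.360 = 4.490
ΔCt(6 h) = 21.180 − 17.690 = 3.490
ΔΔCt = 3.490 − 4.490 = -1.000
Fold change = 2^(−(-1.000)) = 2^1.000 = 2.000

2.00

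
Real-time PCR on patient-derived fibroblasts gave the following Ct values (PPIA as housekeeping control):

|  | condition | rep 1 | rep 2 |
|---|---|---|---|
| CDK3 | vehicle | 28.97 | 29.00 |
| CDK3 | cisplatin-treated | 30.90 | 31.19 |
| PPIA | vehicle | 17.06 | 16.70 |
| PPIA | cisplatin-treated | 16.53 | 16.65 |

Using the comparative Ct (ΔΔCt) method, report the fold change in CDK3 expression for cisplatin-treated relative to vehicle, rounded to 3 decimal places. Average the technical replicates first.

0.196

Mean Ct: CDK3 vehicle 28.985; CDK3 cisplatin-treated 31.045; PPIA vehicle 16.880; PPIA cisplatin-treated 16.590
ΔCt(vehicle) = 28.985 − 16.880 = 12.105
ΔCt(cisplatin-treated) = 31.045 − 16.590 = 14.455
ΔΔCt = 14.455 − 12.105 = 2.350
Fold change = 2^(−2.350) = 0.1961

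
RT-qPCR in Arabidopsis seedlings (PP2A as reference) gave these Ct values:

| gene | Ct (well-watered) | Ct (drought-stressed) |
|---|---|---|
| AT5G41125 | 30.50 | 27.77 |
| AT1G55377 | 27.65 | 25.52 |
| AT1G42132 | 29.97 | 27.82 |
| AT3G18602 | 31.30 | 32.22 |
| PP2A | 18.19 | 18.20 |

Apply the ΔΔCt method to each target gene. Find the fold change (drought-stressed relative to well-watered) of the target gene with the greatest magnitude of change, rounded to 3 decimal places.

6.681

AT5G41125: ΔΔCt = (27.77−18.20) − (30.50−18.19) = 9.57 − 12.31 = -2.74; fold change = 2^2.74 = 6.681
AT1G55377: ΔΔCt = (25.52−18.20) − (27.65−18.19) = 7.32 − 9.46 = -2.14; fold change = 2^2.14 = 4.408
AT1G42132: ΔΔCt = (27.82−18.20) − (29.97−18.19) = 9.62 − 11.78 = -2.16; fold change = 2^2.16 = 4.469
AT3G18602: ΔΔCt = (32.22−18.20) − (31.30−18.19) = 14.02 − 13.11 = 0.91; fold change = 2^-0.91 = 0.532
AT5G41125 has the largest |ΔΔCt| = 2.74.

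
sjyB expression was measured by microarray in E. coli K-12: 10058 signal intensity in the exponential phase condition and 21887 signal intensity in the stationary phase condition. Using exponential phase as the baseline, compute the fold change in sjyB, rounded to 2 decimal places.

2.18

Fold change = 21887 / 10058 = 2.176
sjyB is upregulated.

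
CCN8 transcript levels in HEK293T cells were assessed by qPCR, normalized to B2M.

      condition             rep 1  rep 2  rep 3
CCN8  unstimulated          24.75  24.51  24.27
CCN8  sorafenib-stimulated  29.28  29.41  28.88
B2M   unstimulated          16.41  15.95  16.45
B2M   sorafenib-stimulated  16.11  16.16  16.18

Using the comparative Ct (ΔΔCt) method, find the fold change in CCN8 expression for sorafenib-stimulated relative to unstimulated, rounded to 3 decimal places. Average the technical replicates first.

Mean Ct: CCN8 unstimulated 24.510; CCN8 sorafenib-stimulated 29.190; B2M unstimulated 16.270; B2M sorafenib-stimulated 16.150
ΔCt(unstimulated) = 24.510 − 16.270 = 8.240
ΔCt(sorafenib-stimulated) = 29.190 − 16.150 = 13.040
ΔΔCt = 13.040 − 8.240 = 4.800
Fold change = 2^(−4.800) = 0.0359

0.036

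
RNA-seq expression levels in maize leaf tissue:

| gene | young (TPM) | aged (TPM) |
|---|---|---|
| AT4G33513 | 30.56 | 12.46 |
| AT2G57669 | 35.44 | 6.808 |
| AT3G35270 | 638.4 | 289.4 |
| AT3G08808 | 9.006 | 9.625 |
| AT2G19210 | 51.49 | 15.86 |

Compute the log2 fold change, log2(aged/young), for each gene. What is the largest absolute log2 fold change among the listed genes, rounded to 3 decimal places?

2.380

log2(12.46/30.56) = -1.294  (AT4G33513)
log2(6.808/35.44) = -2.380  (AT2G57669)
log2(289.4/638.4) = -1.141  (AT3G35270)
log2(9.625/9.006) = 0.096  (AT3G08808)
log2(15.86/51.49) = -1.699  (AT2G19210)
The largest magnitude belongs to AT2G57669.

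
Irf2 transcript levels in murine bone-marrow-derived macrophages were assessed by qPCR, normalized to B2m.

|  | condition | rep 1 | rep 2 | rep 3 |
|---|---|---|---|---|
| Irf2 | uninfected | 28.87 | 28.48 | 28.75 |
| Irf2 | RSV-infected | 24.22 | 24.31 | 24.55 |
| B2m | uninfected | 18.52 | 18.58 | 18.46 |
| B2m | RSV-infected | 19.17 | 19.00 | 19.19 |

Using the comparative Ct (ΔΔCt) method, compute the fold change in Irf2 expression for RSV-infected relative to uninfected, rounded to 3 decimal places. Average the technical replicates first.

30.696

Mean Ct: Irf2 uninfected 28.700; Irf2 RSV-infected 24.360; B2m uninfected 18.520; B2m RSV-infected 19.120
ΔCt(uninfected) = 28.700 − 18.520 = 10.180
ΔCt(RSV-infected) = 24.360 − 19.120 = 5.240
ΔΔCt = 5.240 − 10.180 = -4.940
Fold change = 2^(−(-4.940)) = 2^4.940 = 30.6965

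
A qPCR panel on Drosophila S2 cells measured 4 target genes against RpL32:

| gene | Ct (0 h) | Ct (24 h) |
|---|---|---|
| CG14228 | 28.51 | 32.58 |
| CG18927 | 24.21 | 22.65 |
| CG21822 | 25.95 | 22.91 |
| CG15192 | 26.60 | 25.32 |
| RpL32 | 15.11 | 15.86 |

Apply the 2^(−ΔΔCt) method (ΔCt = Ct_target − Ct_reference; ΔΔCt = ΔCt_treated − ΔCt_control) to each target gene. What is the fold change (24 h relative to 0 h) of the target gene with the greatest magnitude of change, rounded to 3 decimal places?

CG14228: ΔΔCt = (32.58−15.86) − (28.51−15.11) = 16.72 − 13.40 = 3.32; fold change = 2^-3.32 = 0.100
CG18927: ΔΔCt = (22.65−15.86) − (24.21−15.11) = 6.79 − 9.10 = -2.31; fold change = 2^2.31 = 4.959
CG21822: ΔΔCt = (22.91−15.86) − (25.95−15.11) = 7.05 − 10.84 = -3.79; fold change = 2^3.79 = 13.833
CG15192: ΔΔCt = (25.32−15.86) − (26.60−15.11) = 9.46 − 11.49 = -2.03; fold change = 2^2.03 = 4.084
CG21822 has the largest |ΔΔCt| = 3.79.

13.833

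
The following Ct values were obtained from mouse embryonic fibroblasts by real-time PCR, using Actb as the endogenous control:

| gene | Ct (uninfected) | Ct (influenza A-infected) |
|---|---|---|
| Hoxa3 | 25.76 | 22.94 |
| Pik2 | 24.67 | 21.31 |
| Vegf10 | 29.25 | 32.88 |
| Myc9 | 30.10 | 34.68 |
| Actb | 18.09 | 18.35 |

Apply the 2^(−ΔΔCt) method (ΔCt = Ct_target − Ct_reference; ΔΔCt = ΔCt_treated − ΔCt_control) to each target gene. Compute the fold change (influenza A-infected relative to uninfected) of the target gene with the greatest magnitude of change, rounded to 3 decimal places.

Hoxa3: ΔΔCt = (22.94−18.35) − (25.76−18.09) = 4.59 − 7.67 = -3.08; fold change = 2^3.08 = 8.456
Pik2: ΔΔCt = (21.31−18.35) − (24.67−18.09) = 2.96 − 6.58 = -3.62; fold change = 2^3.62 = 12.295
Vegf10: ΔΔCt = (32.88−18.35) − (29.25−18.09) = 14.53 − 11.16 = 3.37; fold change = 2^-3.37 = 0.097
Myc9: ΔΔCt = (34.68−18.35) − (30.10−18.09) = 16.33 − 12.01 = 4.32; fold change = 2^-4.32 = 0.050
Myc9 has the largest |ΔΔCt| = 4.32.

0.050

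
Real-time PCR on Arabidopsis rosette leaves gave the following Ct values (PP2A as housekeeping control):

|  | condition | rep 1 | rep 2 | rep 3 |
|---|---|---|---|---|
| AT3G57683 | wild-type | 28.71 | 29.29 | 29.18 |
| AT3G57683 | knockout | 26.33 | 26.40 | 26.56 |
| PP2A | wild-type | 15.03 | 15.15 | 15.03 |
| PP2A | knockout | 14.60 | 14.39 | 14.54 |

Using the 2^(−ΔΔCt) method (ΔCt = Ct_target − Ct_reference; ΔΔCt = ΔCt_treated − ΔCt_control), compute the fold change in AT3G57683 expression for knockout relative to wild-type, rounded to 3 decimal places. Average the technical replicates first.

4.199

Mean Ct: AT3G57683 wild-type 29.060; AT3G57683 knockout 26.430; PP2A wild-type 15.070; PP2A knockout 14.510
ΔCt(wild-type) = 29.060 − 15.070 = 13.990
ΔCt(knockout) = 26.430 − 14.510 = 11.920
ΔΔCt = 11.920 − 13.990 = -2.070
Fold change = 2^(−(-2.070)) = 2^2.070 = 4.1989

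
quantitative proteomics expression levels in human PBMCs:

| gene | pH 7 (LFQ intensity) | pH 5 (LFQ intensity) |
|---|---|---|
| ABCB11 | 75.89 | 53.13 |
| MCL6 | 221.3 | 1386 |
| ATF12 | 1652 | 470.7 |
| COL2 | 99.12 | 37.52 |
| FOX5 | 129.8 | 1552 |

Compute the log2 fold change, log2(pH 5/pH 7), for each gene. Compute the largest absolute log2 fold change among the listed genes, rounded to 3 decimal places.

log2(53.13/75.89) = -0.514  (ABCB11)
log2(1386/221.3) = 2.647  (MCL6)
log2(470.7/1652) = -1.811  (ATF12)
log2(37.52/99.12) = -1.402  (COL2)
log2(1552/129.8) = 3.580  (FOX5)
The largest magnitude belongs to FOX5.

3.580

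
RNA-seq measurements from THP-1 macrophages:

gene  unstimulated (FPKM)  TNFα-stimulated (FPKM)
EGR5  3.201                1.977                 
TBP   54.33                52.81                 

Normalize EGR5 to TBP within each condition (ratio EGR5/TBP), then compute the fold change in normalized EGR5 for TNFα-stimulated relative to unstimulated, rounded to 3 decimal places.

0.635

EGR5/TBP (unstimulated) = 3.201 / 54.33 = 0.058918
EGR5/TBP (TNFα-stimulated) = 1.977 / 52.81 = 0.037436
Fold change = 0.037436 / 0.058918 = 0.6354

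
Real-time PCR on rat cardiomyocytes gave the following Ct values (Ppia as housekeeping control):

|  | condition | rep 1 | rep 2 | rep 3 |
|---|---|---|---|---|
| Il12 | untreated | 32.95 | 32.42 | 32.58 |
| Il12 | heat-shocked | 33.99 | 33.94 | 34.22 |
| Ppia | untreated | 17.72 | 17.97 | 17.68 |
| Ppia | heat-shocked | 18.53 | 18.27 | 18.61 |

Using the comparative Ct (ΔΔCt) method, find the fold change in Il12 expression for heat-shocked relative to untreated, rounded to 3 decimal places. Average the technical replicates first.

Mean Ct: Il12 untreated 32.650; Il12 heat-shocked 34.050; Ppia untreated 17.790; Ppia heat-shocked 18.470
ΔCt(untreated) = 32.650 − 17.790 = 14.860
ΔCt(heat-shocked) = 34.050 − 18.470 = 15.580
ΔΔCt = 15.580 − 14.860 = 0.720
Fold change = 2^(−0.720) = 0.6071

0.607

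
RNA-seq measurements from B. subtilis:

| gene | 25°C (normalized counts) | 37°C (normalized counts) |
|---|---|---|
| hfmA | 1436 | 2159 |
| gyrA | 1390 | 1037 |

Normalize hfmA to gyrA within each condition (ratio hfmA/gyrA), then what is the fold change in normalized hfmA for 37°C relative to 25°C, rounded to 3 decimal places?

2.015

hfmA/gyrA (25°C) = 1436 / 1390 = 1.0331
hfmA/gyrA (37°C) = 2159 / 1037 = 2.082
Fold change = 2.082 / 1.0331 = 2.0153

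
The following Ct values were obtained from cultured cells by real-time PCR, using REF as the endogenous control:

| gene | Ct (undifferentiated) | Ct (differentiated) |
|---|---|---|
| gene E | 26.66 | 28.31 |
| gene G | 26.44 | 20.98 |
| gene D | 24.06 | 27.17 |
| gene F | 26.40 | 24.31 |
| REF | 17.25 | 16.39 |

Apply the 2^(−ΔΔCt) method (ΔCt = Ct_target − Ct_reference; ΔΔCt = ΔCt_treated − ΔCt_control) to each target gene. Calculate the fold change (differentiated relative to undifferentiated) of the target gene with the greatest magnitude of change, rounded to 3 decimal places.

gene E: ΔΔCt = (28.31−16.39) − (26.66−17.25) = 11.92 − 9.41 = 2.51; fold change = 2^-2.51 = 0.176
gene G: ΔΔCt = (20.98−16.39) − (26.44−17.25) = 4.59 − 9.19 = -4.60; fold change = 2^4.60 = 24.251
gene D: ΔΔCt = (27.17−16.39) − (24.06−17.25) = 10.78 − 6.81 = 3.97; fold change = 2^-3.97 = 0.064
gene F: ΔΔCt = (24.31−16.39) − (26.40−17.25) = 7.92 − 9.15 = -1.23; fold change = 2^1.23 = 2.346
gene G has the largest |ΔΔCt| = 4.60.

24.251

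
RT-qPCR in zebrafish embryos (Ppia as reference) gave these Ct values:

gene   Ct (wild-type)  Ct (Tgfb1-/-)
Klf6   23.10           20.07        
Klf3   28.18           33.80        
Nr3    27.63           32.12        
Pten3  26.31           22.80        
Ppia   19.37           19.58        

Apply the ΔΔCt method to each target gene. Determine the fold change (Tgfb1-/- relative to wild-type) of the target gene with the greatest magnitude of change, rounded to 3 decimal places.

Klf6: ΔΔCt = (20.07−19.58) − (23.10−19.37) = 0.49 − 3.73 = -3.24; fold change = 2^3.24 = 9.448
Klf3: ΔΔCt = (33.80−19.58) − (28.18−19.37) = 14.22 − 8.81 = 5.41; fold change = 2^-5.41 = 0.024
Nr3: ΔΔCt = (32.12−19.58) − (27.63−19.37) = 12.54 − 8.26 = 4.28; fold change = 2^-4.28 = 0.051
Pten3: ΔΔCt = (22.80−19.58) − (26.31−19.37) = 3.22 − 6.94 = -3.72; fold change = 2^3.72 = 13.177
Klf3 has the largest |ΔΔCt| = 5.41.

0.024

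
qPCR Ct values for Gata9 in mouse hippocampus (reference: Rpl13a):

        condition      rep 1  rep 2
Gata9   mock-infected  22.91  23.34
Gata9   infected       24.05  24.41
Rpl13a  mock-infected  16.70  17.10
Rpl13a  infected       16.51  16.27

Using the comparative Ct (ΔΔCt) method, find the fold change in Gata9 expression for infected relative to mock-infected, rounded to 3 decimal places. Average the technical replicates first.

0.326

Mean Ct: Gata9 mock-infected 23.125; Gata9 infected 24.230; Rpl13a mock-infected 16.900; Rpl13a infected 16.390
ΔCt(mock-infected) = 23.125 − 16.900 = 6.225
ΔCt(infected) = 24.230 − 16.390 = 7.840
ΔΔCt = 7.840 − 6.225 = 1.615
Fold change = 2^(−1.615) = 0.3265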